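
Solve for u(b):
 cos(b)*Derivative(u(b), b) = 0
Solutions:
 u(b) = C1


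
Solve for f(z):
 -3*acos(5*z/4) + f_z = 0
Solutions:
 f(z) = C1 + 3*z*acos(5*z/4) - 3*sqrt(16 - 25*z^2)/5


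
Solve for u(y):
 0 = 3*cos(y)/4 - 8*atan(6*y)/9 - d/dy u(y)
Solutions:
 u(y) = C1 - 8*y*atan(6*y)/9 + 2*log(36*y^2 + 1)/27 + 3*sin(y)/4


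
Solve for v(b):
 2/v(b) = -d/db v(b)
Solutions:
 v(b) = -sqrt(C1 - 4*b)
 v(b) = sqrt(C1 - 4*b)


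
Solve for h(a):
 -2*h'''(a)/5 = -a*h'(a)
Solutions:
 h(a) = C1 + Integral(C2*airyai(2^(2/3)*5^(1/3)*a/2) + C3*airybi(2^(2/3)*5^(1/3)*a/2), a)


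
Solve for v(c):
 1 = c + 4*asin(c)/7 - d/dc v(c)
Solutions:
 v(c) = C1 + c^2/2 + 4*c*asin(c)/7 - c + 4*sqrt(1 - c^2)/7


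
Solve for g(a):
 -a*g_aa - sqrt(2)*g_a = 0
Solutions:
 g(a) = C1 + C2*a^(1 - sqrt(2))


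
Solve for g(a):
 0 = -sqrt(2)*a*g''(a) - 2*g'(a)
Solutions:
 g(a) = C1 + C2*a^(1 - sqrt(2))


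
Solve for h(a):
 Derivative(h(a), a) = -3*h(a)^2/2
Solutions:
 h(a) = 2/(C1 + 3*a)


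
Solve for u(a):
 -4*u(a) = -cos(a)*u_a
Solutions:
 u(a) = C1*(sin(a)^2 + 2*sin(a) + 1)/(sin(a)^2 - 2*sin(a) + 1)


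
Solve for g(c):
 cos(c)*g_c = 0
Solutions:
 g(c) = C1


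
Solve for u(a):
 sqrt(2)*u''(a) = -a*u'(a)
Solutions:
 u(a) = C1 + C2*erf(2^(1/4)*a/2)


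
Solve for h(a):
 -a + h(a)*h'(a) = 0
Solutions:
 h(a) = -sqrt(C1 + a^2)
 h(a) = sqrt(C1 + a^2)


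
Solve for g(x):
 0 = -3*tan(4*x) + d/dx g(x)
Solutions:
 g(x) = C1 - 3*log(cos(4*x))/4


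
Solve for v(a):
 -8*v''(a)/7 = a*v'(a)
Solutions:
 v(a) = C1 + C2*erf(sqrt(7)*a/4)


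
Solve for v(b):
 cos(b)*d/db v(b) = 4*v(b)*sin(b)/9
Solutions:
 v(b) = C1/cos(b)^(4/9)


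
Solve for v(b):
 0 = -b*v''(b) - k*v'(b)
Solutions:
 v(b) = C1 + b^(1 - re(k))*(C2*sin(log(b)*Abs(im(k))) + C3*cos(log(b)*im(k)))


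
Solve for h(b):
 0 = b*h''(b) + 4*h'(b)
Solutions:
 h(b) = C1 + C2/b^3


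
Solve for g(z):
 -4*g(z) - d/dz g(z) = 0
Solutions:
 g(z) = C1*exp(-4*z)


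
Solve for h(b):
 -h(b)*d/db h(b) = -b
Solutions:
 h(b) = -sqrt(C1 + b^2)
 h(b) = sqrt(C1 + b^2)


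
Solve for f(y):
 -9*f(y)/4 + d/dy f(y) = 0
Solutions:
 f(y) = C1*exp(9*y/4)


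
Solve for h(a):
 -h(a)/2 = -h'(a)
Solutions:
 h(a) = C1*exp(a/2)


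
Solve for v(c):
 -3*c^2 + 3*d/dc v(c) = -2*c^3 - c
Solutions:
 v(c) = C1 - c^4/6 + c^3/3 - c^2/6


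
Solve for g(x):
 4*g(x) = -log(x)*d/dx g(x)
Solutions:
 g(x) = C1*exp(-4*li(x))


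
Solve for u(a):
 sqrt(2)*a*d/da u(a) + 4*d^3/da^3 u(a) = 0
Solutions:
 u(a) = C1 + Integral(C2*airyai(-sqrt(2)*a/2) + C3*airybi(-sqrt(2)*a/2), a)


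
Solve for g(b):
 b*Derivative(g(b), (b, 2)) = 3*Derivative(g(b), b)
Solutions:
 g(b) = C1 + C2*b^4


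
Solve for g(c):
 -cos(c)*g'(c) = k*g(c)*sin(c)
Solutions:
 g(c) = C1*exp(k*log(cos(c)))


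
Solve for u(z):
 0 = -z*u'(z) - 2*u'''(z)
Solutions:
 u(z) = C1 + Integral(C2*airyai(-2^(2/3)*z/2) + C3*airybi(-2^(2/3)*z/2), z)


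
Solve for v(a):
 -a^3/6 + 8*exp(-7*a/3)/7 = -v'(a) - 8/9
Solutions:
 v(a) = C1 + a^4/24 - 8*a/9 + 24*exp(-7*a/3)/49


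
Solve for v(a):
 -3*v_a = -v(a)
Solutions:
 v(a) = C1*exp(a/3)


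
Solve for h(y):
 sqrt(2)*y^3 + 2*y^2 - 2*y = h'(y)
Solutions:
 h(y) = C1 + sqrt(2)*y^4/4 + 2*y^3/3 - y^2


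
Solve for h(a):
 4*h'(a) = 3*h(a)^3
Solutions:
 h(a) = -sqrt(2)*sqrt(-1/(C1 + 3*a))
 h(a) = sqrt(2)*sqrt(-1/(C1 + 3*a))


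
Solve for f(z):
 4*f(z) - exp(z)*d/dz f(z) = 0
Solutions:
 f(z) = C1*exp(-4*exp(-z))


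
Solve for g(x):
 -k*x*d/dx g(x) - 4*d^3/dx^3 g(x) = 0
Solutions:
 g(x) = C1 + Integral(C2*airyai(2^(1/3)*x*(-k)^(1/3)/2) + C3*airybi(2^(1/3)*x*(-k)^(1/3)/2), x)


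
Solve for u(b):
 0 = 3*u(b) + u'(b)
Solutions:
 u(b) = C1*exp(-3*b)


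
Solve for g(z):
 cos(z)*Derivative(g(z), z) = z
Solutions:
 g(z) = C1 + Integral(z/cos(z), z)


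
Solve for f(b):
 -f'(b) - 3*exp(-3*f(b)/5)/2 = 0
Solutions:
 f(b) = 5*log(C1 - 9*b/10)/3
 f(b) = 5*log(10^(2/3)*(-3^(1/3) - 3^(5/6)*I)*(C1 - 3*b)^(1/3)/20)
 f(b) = 5*log(10^(2/3)*(-3^(1/3) + 3^(5/6)*I)*(C1 - 3*b)^(1/3)/20)


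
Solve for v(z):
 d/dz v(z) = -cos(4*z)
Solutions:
 v(z) = C1 - sin(4*z)/4


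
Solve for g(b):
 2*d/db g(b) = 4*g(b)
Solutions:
 g(b) = C1*exp(2*b)


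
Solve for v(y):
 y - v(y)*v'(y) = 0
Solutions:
 v(y) = -sqrt(C1 + y^2)
 v(y) = sqrt(C1 + y^2)


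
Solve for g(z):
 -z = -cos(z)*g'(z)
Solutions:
 g(z) = C1 + Integral(z/cos(z), z)


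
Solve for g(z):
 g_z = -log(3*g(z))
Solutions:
 Integral(1/(log(_y) + log(3)), (_y, g(z))) = C1 - z


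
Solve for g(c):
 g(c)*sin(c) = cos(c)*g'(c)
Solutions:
 g(c) = C1/cos(c)


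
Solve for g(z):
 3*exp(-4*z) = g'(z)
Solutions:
 g(z) = C1 - 3*exp(-4*z)/4


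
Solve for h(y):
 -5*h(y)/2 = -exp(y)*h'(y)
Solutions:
 h(y) = C1*exp(-5*exp(-y)/2)


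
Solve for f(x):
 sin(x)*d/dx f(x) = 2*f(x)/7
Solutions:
 f(x) = C1*(cos(x) - 1)^(1/7)/(cos(x) + 1)^(1/7)


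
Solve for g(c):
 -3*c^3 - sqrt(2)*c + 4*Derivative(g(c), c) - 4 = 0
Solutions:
 g(c) = C1 + 3*c^4/16 + sqrt(2)*c^2/8 + c


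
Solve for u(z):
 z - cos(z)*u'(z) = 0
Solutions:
 u(z) = C1 + Integral(z/cos(z), z)


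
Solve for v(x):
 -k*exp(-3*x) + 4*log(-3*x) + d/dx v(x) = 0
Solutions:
 v(x) = C1 - k*exp(-3*x)/3 - 4*x*log(-x) + 4*x*(1 - log(3))


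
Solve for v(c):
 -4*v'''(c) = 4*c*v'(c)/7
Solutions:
 v(c) = C1 + Integral(C2*airyai(-7^(2/3)*c/7) + C3*airybi(-7^(2/3)*c/7), c)


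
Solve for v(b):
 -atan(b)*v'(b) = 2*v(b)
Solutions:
 v(b) = C1*exp(-2*Integral(1/atan(b), b))


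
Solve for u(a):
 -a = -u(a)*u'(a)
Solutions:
 u(a) = -sqrt(C1 + a^2)
 u(a) = sqrt(C1 + a^2)


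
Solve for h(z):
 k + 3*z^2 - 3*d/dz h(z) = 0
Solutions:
 h(z) = C1 + k*z/3 + z^3/3


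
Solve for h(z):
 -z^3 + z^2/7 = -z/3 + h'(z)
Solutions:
 h(z) = C1 - z^4/4 + z^3/21 + z^2/6


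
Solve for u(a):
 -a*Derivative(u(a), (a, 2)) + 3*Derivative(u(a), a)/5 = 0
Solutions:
 u(a) = C1 + C2*a^(8/5)


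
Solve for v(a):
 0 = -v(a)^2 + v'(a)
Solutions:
 v(a) = -1/(C1 + a)


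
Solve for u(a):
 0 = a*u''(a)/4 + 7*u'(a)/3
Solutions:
 u(a) = C1 + C2/a^(25/3)


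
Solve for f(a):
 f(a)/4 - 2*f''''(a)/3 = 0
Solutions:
 f(a) = C1*exp(-6^(1/4)*a/2) + C2*exp(6^(1/4)*a/2) + C3*sin(6^(1/4)*a/2) + C4*cos(6^(1/4)*a/2)


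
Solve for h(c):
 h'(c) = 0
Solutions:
 h(c) = C1


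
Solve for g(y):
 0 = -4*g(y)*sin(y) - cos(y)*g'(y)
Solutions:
 g(y) = C1*cos(y)^4


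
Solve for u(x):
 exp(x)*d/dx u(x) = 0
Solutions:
 u(x) = C1


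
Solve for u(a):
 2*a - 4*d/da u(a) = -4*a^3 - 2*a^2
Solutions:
 u(a) = C1 + a^4/4 + a^3/6 + a^2/4


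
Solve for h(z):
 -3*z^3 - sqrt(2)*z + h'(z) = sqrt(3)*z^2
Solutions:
 h(z) = C1 + 3*z^4/4 + sqrt(3)*z^3/3 + sqrt(2)*z^2/2


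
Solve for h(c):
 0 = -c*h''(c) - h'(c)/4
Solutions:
 h(c) = C1 + C2*c^(3/4)


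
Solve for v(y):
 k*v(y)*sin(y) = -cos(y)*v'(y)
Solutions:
 v(y) = C1*exp(k*log(cos(y)))


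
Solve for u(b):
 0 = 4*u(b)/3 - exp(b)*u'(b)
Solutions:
 u(b) = C1*exp(-4*exp(-b)/3)


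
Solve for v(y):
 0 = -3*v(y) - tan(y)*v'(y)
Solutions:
 v(y) = C1/sin(y)^3


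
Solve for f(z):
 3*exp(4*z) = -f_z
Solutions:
 f(z) = C1 - 3*exp(4*z)/4


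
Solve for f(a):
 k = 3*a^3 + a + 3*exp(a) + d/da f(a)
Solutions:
 f(a) = C1 - 3*a^4/4 - a^2/2 + a*k - 3*exp(a)


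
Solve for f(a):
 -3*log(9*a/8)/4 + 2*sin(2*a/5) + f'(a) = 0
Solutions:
 f(a) = C1 + 3*a*log(a)/4 - 9*a*log(2)/4 - 3*a/4 + 3*a*log(3)/2 + 5*cos(2*a/5)


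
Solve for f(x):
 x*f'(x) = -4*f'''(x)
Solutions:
 f(x) = C1 + Integral(C2*airyai(-2^(1/3)*x/2) + C3*airybi(-2^(1/3)*x/2), x)


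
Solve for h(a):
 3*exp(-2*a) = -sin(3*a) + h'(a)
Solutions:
 h(a) = C1 - cos(3*a)/3 - 3*exp(-2*a)/2


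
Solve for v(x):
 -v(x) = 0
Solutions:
 v(x) = 0


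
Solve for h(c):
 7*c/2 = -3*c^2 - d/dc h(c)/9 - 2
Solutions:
 h(c) = C1 - 9*c^3 - 63*c^2/4 - 18*c


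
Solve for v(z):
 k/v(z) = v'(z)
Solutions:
 v(z) = -sqrt(C1 + 2*k*z)
 v(z) = sqrt(C1 + 2*k*z)


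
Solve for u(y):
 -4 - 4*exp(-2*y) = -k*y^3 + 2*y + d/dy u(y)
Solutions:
 u(y) = C1 + k*y^4/4 - y^2 - 4*y + 2*exp(-2*y)


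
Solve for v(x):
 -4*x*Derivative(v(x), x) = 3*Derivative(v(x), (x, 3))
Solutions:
 v(x) = C1 + Integral(C2*airyai(-6^(2/3)*x/3) + C3*airybi(-6^(2/3)*x/3), x)


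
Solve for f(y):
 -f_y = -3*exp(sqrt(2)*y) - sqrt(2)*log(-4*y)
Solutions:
 f(y) = C1 + sqrt(2)*y*log(-y) + sqrt(2)*y*(-1 + 2*log(2)) + 3*sqrt(2)*exp(sqrt(2)*y)/2


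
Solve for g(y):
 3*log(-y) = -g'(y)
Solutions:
 g(y) = C1 - 3*y*log(-y) + 3*y


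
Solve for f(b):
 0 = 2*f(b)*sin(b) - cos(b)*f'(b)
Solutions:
 f(b) = C1/cos(b)^2


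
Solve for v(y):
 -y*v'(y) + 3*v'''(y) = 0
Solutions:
 v(y) = C1 + Integral(C2*airyai(3^(2/3)*y/3) + C3*airybi(3^(2/3)*y/3), y)


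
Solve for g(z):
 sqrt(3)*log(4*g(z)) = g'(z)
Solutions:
 -sqrt(3)*Integral(1/(log(_y) + 2*log(2)), (_y, g(z)))/3 = C1 - z


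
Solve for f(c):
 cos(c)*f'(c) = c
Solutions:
 f(c) = C1 + Integral(c/cos(c), c)


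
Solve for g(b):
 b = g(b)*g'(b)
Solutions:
 g(b) = -sqrt(C1 + b^2)
 g(b) = sqrt(C1 + b^2)


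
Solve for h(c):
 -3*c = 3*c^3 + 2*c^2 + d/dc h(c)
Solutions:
 h(c) = C1 - 3*c^4/4 - 2*c^3/3 - 3*c^2/2


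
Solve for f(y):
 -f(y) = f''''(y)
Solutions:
 f(y) = (C1*sin(sqrt(2)*y/2) + C2*cos(sqrt(2)*y/2))*exp(-sqrt(2)*y/2) + (C3*sin(sqrt(2)*y/2) + C4*cos(sqrt(2)*y/2))*exp(sqrt(2)*y/2)


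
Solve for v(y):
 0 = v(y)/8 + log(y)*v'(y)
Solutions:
 v(y) = C1*exp(-li(y)/8)


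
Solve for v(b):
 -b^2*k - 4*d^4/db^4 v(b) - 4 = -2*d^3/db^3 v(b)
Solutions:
 v(b) = C1 + C2*b + C3*b^2 + C4*exp(b/2) + b^5*k/120 + b^4*k/12 + b^3*(2*k + 1)/3


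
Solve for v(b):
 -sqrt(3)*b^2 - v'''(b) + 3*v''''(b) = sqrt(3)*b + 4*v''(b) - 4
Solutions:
 v(b) = C1 + C2*b + C3*exp(-b) + C4*exp(4*b/3) - sqrt(3)*b^4/48 - sqrt(3)*b^3/48 + b^2*(32 - 11*sqrt(3))/64


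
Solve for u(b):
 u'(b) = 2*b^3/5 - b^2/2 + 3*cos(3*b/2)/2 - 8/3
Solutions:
 u(b) = C1 + b^4/10 - b^3/6 - 8*b/3 + sin(3*b/2)


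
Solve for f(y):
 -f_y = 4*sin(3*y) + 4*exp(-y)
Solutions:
 f(y) = C1 + 4*cos(3*y)/3 + 4*exp(-y)


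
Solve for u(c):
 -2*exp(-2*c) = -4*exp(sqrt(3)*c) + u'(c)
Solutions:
 u(c) = C1 + 4*sqrt(3)*exp(sqrt(3)*c)/3 + exp(-2*c)


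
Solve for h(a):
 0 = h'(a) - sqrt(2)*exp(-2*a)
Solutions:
 h(a) = C1 - sqrt(2)*exp(-2*a)/2


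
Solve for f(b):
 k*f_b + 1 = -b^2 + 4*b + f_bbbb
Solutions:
 f(b) = C1 + C2*exp(b*k^(1/3)) + C3*exp(b*k^(1/3)*(-1 + sqrt(3)*I)/2) + C4*exp(-b*k^(1/3)*(1 + sqrt(3)*I)/2) - b^3/(3*k) + 2*b^2/k - b/k


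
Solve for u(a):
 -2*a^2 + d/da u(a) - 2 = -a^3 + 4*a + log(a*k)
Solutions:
 u(a) = C1 - a^4/4 + 2*a^3/3 + 2*a^2 + a*log(a*k) + a


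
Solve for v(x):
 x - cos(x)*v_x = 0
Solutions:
 v(x) = C1 + Integral(x/cos(x), x)


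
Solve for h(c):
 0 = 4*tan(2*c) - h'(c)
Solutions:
 h(c) = C1 - 2*log(cos(2*c))


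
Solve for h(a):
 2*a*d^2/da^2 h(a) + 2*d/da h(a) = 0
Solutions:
 h(a) = C1 + C2*log(a)


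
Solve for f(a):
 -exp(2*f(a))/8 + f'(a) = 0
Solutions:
 f(a) = log(-1/(C1 + a))/2 + log(2)
 f(a) = log(-sqrt(-1/(C1 + a))) + log(2)


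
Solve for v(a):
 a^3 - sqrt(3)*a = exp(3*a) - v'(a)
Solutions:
 v(a) = C1 - a^4/4 + sqrt(3)*a^2/2 + exp(3*a)/3


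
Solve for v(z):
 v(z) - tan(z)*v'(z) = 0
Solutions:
 v(z) = C1*sin(z)


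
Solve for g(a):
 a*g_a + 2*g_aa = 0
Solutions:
 g(a) = C1 + C2*erf(a/2)


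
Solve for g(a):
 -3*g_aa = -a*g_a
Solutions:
 g(a) = C1 + C2*erfi(sqrt(6)*a/6)


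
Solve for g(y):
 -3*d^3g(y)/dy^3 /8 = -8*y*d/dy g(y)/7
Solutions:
 g(y) = C1 + Integral(C2*airyai(4*21^(2/3)*y/21) + C3*airybi(4*21^(2/3)*y/21), y)


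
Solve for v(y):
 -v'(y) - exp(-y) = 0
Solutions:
 v(y) = C1 + exp(-y)


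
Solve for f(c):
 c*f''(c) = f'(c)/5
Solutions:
 f(c) = C1 + C2*c^(6/5)


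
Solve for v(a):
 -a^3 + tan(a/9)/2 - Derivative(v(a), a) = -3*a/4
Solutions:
 v(a) = C1 - a^4/4 + 3*a^2/8 - 9*log(cos(a/9))/2


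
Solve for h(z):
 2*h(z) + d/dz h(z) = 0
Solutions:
 h(z) = C1*exp(-2*z)


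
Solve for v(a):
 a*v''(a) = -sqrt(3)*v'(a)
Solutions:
 v(a) = C1 + C2*a^(1 - sqrt(3))


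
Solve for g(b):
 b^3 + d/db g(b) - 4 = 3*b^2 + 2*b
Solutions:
 g(b) = C1 - b^4/4 + b^3 + b^2 + 4*b


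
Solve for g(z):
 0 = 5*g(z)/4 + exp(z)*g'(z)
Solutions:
 g(z) = C1*exp(5*exp(-z)/4)


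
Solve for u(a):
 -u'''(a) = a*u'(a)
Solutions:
 u(a) = C1 + Integral(C2*airyai(-a) + C3*airybi(-a), a)


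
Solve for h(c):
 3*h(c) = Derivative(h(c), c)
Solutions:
 h(c) = C1*exp(3*c)


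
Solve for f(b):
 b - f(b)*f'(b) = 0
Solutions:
 f(b) = -sqrt(C1 + b^2)
 f(b) = sqrt(C1 + b^2)


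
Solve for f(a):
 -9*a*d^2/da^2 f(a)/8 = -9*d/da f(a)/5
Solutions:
 f(a) = C1 + C2*a^(13/5)


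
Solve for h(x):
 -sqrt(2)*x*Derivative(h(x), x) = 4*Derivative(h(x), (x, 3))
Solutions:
 h(x) = C1 + Integral(C2*airyai(-sqrt(2)*x/2) + C3*airybi(-sqrt(2)*x/2), x)


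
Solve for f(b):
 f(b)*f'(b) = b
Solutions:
 f(b) = -sqrt(C1 + b^2)
 f(b) = sqrt(C1 + b^2)


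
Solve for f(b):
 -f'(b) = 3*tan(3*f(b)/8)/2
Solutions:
 f(b) = -8*asin(C1*exp(-9*b/16))/3 + 8*pi/3
 f(b) = 8*asin(C1*exp(-9*b/16))/3


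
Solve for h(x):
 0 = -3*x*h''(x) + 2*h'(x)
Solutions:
 h(x) = C1 + C2*x^(5/3)


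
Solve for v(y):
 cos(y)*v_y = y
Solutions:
 v(y) = C1 + Integral(y/cos(y), y)


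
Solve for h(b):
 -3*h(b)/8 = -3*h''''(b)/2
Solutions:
 h(b) = C1*exp(-sqrt(2)*b/2) + C2*exp(sqrt(2)*b/2) + C3*sin(sqrt(2)*b/2) + C4*cos(sqrt(2)*b/2)


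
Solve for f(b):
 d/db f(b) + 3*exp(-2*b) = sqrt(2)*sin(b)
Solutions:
 f(b) = C1 - sqrt(2)*cos(b) + 3*exp(-2*b)/2


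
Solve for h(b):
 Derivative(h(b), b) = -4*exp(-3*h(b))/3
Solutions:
 h(b) = log(C1 - 4*b)/3
 h(b) = log((-1 - sqrt(3)*I)*(C1 - 4*b)^(1/3)/2)
 h(b) = log((-1 + sqrt(3)*I)*(C1 - 4*b)^(1/3)/2)


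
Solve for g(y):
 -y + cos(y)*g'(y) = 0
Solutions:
 g(y) = C1 + Integral(y/cos(y), y)


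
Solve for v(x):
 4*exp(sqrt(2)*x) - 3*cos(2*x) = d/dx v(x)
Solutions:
 v(x) = C1 + 2*sqrt(2)*exp(sqrt(2)*x) - 3*sin(2*x)/2


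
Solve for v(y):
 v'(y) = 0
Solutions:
 v(y) = C1


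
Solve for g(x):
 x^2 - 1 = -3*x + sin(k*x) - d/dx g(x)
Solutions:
 g(x) = C1 - x^3/3 - 3*x^2/2 + x - cos(k*x)/k


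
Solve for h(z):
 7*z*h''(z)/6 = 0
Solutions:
 h(z) = C1 + C2*z


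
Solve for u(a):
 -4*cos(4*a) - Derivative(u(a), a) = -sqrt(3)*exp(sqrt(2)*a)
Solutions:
 u(a) = C1 + sqrt(6)*exp(sqrt(2)*a)/2 - sin(4*a)


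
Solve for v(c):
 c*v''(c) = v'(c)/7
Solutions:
 v(c) = C1 + C2*c^(8/7)


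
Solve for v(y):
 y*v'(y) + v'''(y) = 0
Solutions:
 v(y) = C1 + Integral(C2*airyai(-y) + C3*airybi(-y), y)


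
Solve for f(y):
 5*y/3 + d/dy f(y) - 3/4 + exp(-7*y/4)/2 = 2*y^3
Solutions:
 f(y) = C1 + y^4/2 - 5*y^2/6 + 3*y/4 + 2*exp(-7*y/4)/7


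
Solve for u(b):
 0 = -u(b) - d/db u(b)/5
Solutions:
 u(b) = C1*exp(-5*b)


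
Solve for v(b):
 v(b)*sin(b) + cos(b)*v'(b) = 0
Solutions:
 v(b) = C1*cos(b)


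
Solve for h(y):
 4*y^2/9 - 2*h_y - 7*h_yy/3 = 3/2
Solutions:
 h(y) = C1 + C2*exp(-6*y/7) + 2*y^3/27 - 7*y^2/27 - 47*y/324


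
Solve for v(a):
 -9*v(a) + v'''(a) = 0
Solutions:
 v(a) = C3*exp(3^(2/3)*a) + (C1*sin(3*3^(1/6)*a/2) + C2*cos(3*3^(1/6)*a/2))*exp(-3^(2/3)*a/2)


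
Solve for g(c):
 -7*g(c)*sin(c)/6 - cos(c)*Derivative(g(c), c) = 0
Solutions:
 g(c) = C1*cos(c)^(7/6)


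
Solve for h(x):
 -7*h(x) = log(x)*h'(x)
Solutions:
 h(x) = C1*exp(-7*li(x))


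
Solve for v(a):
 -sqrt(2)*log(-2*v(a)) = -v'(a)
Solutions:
 -sqrt(2)*Integral(1/(log(-_y) + log(2)), (_y, v(a)))/2 = C1 - a


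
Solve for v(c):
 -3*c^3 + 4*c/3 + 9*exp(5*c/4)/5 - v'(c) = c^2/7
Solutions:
 v(c) = C1 - 3*c^4/4 - c^3/21 + 2*c^2/3 + 36*exp(5*c/4)/25


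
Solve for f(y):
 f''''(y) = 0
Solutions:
 f(y) = C1 + C2*y + C3*y^2 + C4*y^3


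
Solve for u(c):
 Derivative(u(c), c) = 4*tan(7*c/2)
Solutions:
 u(c) = C1 - 8*log(cos(7*c/2))/7


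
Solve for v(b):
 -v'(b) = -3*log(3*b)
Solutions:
 v(b) = C1 + 3*b*log(b) - 3*b + b*log(27)


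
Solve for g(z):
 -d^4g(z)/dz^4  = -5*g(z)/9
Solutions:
 g(z) = C1*exp(-sqrt(3)*5^(1/4)*z/3) + C2*exp(sqrt(3)*5^(1/4)*z/3) + C3*sin(sqrt(3)*5^(1/4)*z/3) + C4*cos(sqrt(3)*5^(1/4)*z/3)


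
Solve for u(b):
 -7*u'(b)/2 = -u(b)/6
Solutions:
 u(b) = C1*exp(b/21)


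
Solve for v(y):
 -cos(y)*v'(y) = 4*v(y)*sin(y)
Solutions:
 v(y) = C1*cos(y)^4


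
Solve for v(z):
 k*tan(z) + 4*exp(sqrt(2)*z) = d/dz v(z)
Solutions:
 v(z) = C1 - k*log(cos(z)) + 2*sqrt(2)*exp(sqrt(2)*z)


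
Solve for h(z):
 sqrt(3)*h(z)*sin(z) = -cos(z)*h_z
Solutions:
 h(z) = C1*cos(z)^(sqrt(3))


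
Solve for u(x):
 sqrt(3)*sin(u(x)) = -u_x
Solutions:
 u(x) = -acos((-C1 - exp(2*sqrt(3)*x))/(C1 - exp(2*sqrt(3)*x))) + 2*pi
 u(x) = acos((-C1 - exp(2*sqrt(3)*x))/(C1 - exp(2*sqrt(3)*x)))


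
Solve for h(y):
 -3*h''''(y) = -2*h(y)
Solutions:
 h(y) = C1*exp(-2^(1/4)*3^(3/4)*y/3) + C2*exp(2^(1/4)*3^(3/4)*y/3) + C3*sin(2^(1/4)*3^(3/4)*y/3) + C4*cos(2^(1/4)*3^(3/4)*y/3)


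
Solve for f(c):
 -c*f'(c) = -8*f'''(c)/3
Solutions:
 f(c) = C1 + Integral(C2*airyai(3^(1/3)*c/2) + C3*airybi(3^(1/3)*c/2), c)


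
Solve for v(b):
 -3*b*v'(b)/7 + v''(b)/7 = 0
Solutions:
 v(b) = C1 + C2*erfi(sqrt(6)*b/2)


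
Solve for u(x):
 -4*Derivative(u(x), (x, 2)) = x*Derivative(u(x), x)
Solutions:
 u(x) = C1 + C2*erf(sqrt(2)*x/4)


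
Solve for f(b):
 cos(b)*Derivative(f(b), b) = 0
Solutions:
 f(b) = C1


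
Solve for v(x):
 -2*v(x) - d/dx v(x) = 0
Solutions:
 v(x) = C1*exp(-2*x)


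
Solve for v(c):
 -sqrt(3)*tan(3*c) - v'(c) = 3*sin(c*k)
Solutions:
 v(c) = C1 - 3*Piecewise((-cos(c*k)/k, Ne(k, 0)), (0, True)) + sqrt(3)*log(cos(3*c))/3


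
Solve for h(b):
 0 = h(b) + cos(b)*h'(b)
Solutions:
 h(b) = C1*sqrt(sin(b) - 1)/sqrt(sin(b) + 1)


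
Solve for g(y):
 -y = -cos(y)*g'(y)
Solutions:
 g(y) = C1 + Integral(y/cos(y), y)


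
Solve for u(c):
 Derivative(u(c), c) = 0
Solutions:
 u(c) = C1


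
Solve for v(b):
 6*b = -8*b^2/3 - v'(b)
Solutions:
 v(b) = C1 - 8*b^3/9 - 3*b^2


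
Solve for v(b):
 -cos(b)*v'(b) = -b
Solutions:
 v(b) = C1 + Integral(b/cos(b), b)


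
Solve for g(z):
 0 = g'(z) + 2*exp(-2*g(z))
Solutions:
 g(z) = log(-sqrt(C1 - 4*z))
 g(z) = log(C1 - 4*z)/2


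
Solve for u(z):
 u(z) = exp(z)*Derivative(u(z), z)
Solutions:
 u(z) = C1*exp(-exp(-z))


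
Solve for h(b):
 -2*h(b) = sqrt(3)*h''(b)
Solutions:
 h(b) = C1*sin(sqrt(2)*3^(3/4)*b/3) + C2*cos(sqrt(2)*3^(3/4)*b/3)


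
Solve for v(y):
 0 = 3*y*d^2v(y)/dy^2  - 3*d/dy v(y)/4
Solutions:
 v(y) = C1 + C2*y^(5/4)


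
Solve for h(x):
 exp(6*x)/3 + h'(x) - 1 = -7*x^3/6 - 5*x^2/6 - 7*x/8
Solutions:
 h(x) = C1 - 7*x^4/24 - 5*x^3/18 - 7*x^2/16 + x - exp(6*x)/18


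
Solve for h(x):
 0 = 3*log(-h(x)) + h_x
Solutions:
 -li(-h(x)) = C1 - 3*x


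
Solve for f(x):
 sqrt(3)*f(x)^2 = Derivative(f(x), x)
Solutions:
 f(x) = -1/(C1 + sqrt(3)*x)


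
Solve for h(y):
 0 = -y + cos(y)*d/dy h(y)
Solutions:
 h(y) = C1 + Integral(y/cos(y), y)


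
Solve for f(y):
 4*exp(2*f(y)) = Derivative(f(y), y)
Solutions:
 f(y) = log(-sqrt(-1/(C1 + 4*y))) - log(2)/2
 f(y) = log(-1/(C1 + 4*y))/2 - log(2)/2


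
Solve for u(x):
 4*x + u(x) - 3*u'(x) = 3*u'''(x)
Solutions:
 u(x) = C1*exp(-x*(-2*18^(1/3)/(3 + sqrt(21))^(1/3) + 12^(1/3)*(3 + sqrt(21))^(1/3))/12)*sin(2^(1/3)*3^(1/6)*x*(6/(3 + sqrt(21))^(1/3) + 2^(1/3)*3^(2/3)*(3 + sqrt(21))^(1/3))/12) + C2*exp(-x*(-2*18^(1/3)/(3 + sqrt(21))^(1/3) + 12^(1/3)*(3 + sqrt(21))^(1/3))/12)*cos(2^(1/3)*3^(1/6)*x*(6/(3 + sqrt(21))^(1/3) + 2^(1/3)*3^(2/3)*(3 + sqrt(21))^(1/3))/12) + C3*exp(x*(-2*18^(1/3)/(3 + sqrt(21))^(1/3) + 12^(1/3)*(3 + sqrt(21))^(1/3))/6) - 4*x - 12


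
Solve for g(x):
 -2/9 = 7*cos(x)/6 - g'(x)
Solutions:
 g(x) = C1 + 2*x/9 + 7*sin(x)/6


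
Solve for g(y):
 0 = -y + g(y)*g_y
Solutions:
 g(y) = -sqrt(C1 + y^2)
 g(y) = sqrt(C1 + y^2)


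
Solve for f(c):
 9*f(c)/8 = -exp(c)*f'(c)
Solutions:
 f(c) = C1*exp(9*exp(-c)/8)


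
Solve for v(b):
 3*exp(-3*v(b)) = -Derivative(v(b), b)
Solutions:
 v(b) = log(C1 - 9*b)/3
 v(b) = log((-3^(1/3) - 3^(5/6)*I)*(C1 - 3*b)^(1/3)/2)
 v(b) = log((-3^(1/3) + 3^(5/6)*I)*(C1 - 3*b)^(1/3)/2)


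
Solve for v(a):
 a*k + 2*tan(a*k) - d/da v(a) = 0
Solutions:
 v(a) = C1 + a^2*k/2 + 2*Piecewise((-log(cos(a*k))/k, Ne(k, 0)), (0, True))


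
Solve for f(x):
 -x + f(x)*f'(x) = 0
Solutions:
 f(x) = -sqrt(C1 + x^2)
 f(x) = sqrt(C1 + x^2)


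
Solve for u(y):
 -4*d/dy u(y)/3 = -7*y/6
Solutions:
 u(y) = C1 + 7*y^2/16


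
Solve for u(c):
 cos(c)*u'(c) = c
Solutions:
 u(c) = C1 + Integral(c/cos(c), c)


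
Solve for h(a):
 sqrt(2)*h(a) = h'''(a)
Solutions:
 h(a) = C3*exp(2^(1/6)*a) + (C1*sin(2^(1/6)*sqrt(3)*a/2) + C2*cos(2^(1/6)*sqrt(3)*a/2))*exp(-2^(1/6)*a/2)


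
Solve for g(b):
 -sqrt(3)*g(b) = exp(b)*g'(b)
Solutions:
 g(b) = C1*exp(sqrt(3)*exp(-b))


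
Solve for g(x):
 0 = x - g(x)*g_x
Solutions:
 g(x) = -sqrt(C1 + x^2)
 g(x) = sqrt(C1 + x^2)


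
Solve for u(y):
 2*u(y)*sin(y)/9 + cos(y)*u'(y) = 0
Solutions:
 u(y) = C1*cos(y)^(2/9)


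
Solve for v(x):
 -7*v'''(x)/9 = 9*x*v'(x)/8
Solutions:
 v(x) = C1 + Integral(C2*airyai(-3*3^(1/3)*7^(2/3)*x/14) + C3*airybi(-3*3^(1/3)*7^(2/3)*x/14), x)


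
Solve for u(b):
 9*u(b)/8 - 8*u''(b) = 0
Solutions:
 u(b) = C1*exp(-3*b/8) + C2*exp(3*b/8)


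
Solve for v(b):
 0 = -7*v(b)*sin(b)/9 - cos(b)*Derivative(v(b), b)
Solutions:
 v(b) = C1*cos(b)^(7/9)


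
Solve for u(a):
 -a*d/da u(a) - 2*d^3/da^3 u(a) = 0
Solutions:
 u(a) = C1 + Integral(C2*airyai(-2^(2/3)*a/2) + C3*airybi(-2^(2/3)*a/2), a)


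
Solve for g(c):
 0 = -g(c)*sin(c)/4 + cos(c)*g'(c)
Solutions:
 g(c) = C1/cos(c)^(1/4)


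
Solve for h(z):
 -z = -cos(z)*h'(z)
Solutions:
 h(z) = C1 + Integral(z/cos(z), z)


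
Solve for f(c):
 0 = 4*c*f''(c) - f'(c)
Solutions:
 f(c) = C1 + C2*c^(5/4)


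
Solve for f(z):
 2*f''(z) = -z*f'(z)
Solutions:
 f(z) = C1 + C2*erf(z/2)


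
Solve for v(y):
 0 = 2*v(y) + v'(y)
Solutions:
 v(y) = C1*exp(-2*y)


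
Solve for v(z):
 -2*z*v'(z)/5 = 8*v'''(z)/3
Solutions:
 v(z) = C1 + Integral(C2*airyai(-150^(1/3)*z/10) + C3*airybi(-150^(1/3)*z/10), z)


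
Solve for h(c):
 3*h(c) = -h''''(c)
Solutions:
 h(c) = (C1*sin(sqrt(2)*3^(1/4)*c/2) + C2*cos(sqrt(2)*3^(1/4)*c/2))*exp(-sqrt(2)*3^(1/4)*c/2) + (C3*sin(sqrt(2)*3^(1/4)*c/2) + C4*cos(sqrt(2)*3^(1/4)*c/2))*exp(sqrt(2)*3^(1/4)*c/2)


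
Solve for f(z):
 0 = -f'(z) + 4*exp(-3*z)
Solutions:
 f(z) = C1 - 4*exp(-3*z)/3


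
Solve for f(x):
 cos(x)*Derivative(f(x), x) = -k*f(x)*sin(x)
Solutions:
 f(x) = C1*exp(k*log(cos(x)))


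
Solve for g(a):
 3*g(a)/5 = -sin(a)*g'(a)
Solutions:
 g(a) = C1*(cos(a) + 1)^(3/10)/(cos(a) - 1)^(3/10)


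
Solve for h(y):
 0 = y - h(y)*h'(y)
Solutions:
 h(y) = -sqrt(C1 + y^2)
 h(y) = sqrt(C1 + y^2)


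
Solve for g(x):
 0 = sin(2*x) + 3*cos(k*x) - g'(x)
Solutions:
 g(x) = C1 - cos(2*x)/2 + 3*sin(k*x)/k


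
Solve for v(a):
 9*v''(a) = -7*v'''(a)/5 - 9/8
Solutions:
 v(a) = C1 + C2*a + C3*exp(-45*a/7) - a^2/16


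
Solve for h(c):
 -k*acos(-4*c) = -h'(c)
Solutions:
 h(c) = C1 + k*(c*acos(-4*c) + sqrt(1 - 16*c^2)/4)


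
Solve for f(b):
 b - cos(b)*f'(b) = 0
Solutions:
 f(b) = C1 + Integral(b/cos(b), b)


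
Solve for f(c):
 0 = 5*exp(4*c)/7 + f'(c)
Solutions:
 f(c) = C1 - 5*exp(4*c)/28


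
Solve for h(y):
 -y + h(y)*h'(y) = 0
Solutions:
 h(y) = -sqrt(C1 + y^2)
 h(y) = sqrt(C1 + y^2)


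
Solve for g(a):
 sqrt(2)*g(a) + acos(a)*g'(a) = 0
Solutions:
 g(a) = C1*exp(-sqrt(2)*Integral(1/acos(a), a))


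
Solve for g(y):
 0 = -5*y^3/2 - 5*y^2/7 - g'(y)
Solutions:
 g(y) = C1 - 5*y^4/8 - 5*y^3/21


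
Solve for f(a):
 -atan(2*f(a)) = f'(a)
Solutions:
 Integral(1/atan(2*_y), (_y, f(a))) = C1 - a


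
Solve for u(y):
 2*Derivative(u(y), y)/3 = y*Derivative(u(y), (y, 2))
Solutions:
 u(y) = C1 + C2*y^(5/3)


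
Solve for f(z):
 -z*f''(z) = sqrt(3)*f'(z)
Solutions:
 f(z) = C1 + C2*z^(1 - sqrt(3))


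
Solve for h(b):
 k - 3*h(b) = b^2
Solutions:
 h(b) = -b^2/3 + k/3


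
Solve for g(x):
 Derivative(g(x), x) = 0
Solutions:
 g(x) = C1


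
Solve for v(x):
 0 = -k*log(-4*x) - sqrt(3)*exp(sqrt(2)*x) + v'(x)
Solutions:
 v(x) = C1 + k*x*log(-x) + k*x*(-1 + 2*log(2)) + sqrt(6)*exp(sqrt(2)*x)/2


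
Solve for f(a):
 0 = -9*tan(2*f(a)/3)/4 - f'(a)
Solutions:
 f(a) = -3*asin(C1*exp(-3*a/2))/2 + 3*pi/2
 f(a) = 3*asin(C1*exp(-3*a/2))/2


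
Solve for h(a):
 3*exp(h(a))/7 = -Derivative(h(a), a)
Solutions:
 h(a) = log(1/(C1 + 3*a)) + log(7)


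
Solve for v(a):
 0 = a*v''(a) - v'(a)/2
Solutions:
 v(a) = C1 + C2*a^(3/2)


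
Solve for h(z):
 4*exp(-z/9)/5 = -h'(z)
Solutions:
 h(z) = C1 + 36*exp(-z/9)/5


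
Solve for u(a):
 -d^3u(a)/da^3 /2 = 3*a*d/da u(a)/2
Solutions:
 u(a) = C1 + Integral(C2*airyai(-3^(1/3)*a) + C3*airybi(-3^(1/3)*a), a)


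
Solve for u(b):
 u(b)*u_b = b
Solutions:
 u(b) = -sqrt(C1 + b^2)
 u(b) = sqrt(C1 + b^2)


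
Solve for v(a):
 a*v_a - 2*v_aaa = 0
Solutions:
 v(a) = C1 + Integral(C2*airyai(2^(2/3)*a/2) + C3*airybi(2^(2/3)*a/2), a)


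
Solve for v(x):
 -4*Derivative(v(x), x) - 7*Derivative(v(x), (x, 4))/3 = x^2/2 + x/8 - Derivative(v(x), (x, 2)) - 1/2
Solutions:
 v(x) = C1 + C2*exp(7^(1/3)*x*(7^(1/3)/(sqrt(1757) + 42)^(1/3) + (sqrt(1757) + 42)^(1/3))/14)*sin(sqrt(3)*7^(1/3)*x*(-(sqrt(1757) + 42)^(1/3) + 7^(1/3)/(sqrt(1757) + 42)^(1/3))/14) + C3*exp(7^(1/3)*x*(7^(1/3)/(sqrt(1757) + 42)^(1/3) + (sqrt(1757) + 42)^(1/3))/14)*cos(sqrt(3)*7^(1/3)*x*(-(sqrt(1757) + 42)^(1/3) + 7^(1/3)/(sqrt(1757) + 42)^(1/3))/14) + C4*exp(-7^(1/3)*x*(7^(1/3)/(sqrt(1757) + 42)^(1/3) + (sqrt(1757) + 42)^(1/3))/7) - x^3/24 - 3*x^2/64 + 13*x/128


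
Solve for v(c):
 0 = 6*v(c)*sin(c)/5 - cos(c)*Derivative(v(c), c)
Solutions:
 v(c) = C1/cos(c)^(6/5)


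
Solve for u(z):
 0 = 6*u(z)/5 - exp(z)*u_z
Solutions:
 u(z) = C1*exp(-6*exp(-z)/5)


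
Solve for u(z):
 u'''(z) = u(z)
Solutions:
 u(z) = C3*exp(z) + (C1*sin(sqrt(3)*z/2) + C2*cos(sqrt(3)*z/2))*exp(-z/2)


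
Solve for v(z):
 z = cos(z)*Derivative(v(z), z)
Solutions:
 v(z) = C1 + Integral(z/cos(z), z)


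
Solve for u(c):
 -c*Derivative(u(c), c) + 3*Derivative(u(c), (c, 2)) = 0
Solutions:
 u(c) = C1 + C2*erfi(sqrt(6)*c/6)


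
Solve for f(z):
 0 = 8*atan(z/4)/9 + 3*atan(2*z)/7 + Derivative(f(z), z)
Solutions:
 f(z) = C1 - 8*z*atan(z/4)/9 - 3*z*atan(2*z)/7 + 16*log(z^2 + 16)/9 + 3*log(4*z^2 + 1)/28


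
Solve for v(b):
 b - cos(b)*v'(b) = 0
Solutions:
 v(b) = C1 + Integral(b/cos(b), b)


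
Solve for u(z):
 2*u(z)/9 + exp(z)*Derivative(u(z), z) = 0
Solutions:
 u(z) = C1*exp(2*exp(-z)/9)


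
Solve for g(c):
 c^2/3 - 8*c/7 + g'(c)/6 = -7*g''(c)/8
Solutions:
 g(c) = C1 + C2*exp(-4*c/21) - 2*c^3/3 + 195*c^2/14 - 585*c/4


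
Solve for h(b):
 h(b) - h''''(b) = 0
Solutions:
 h(b) = C1*exp(-b) + C2*exp(b) + C3*sin(b) + C4*cos(b)


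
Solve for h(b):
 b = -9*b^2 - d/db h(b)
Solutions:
 h(b) = C1 - 3*b^3 - b^2/2


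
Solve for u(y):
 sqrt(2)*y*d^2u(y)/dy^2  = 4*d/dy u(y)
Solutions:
 u(y) = C1 + C2*y^(1 + 2*sqrt(2))


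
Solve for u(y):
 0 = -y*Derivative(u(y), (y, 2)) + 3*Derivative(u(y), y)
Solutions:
 u(y) = C1 + C2*y^4


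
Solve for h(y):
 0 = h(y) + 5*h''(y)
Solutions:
 h(y) = C1*sin(sqrt(5)*y/5) + C2*cos(sqrt(5)*y/5)


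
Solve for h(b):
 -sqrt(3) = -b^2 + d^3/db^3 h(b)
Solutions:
 h(b) = C1 + C2*b + C3*b^2 + b^5/60 - sqrt(3)*b^3/6


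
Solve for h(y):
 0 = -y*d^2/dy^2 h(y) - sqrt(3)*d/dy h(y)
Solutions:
 h(y) = C1 + C2*y^(1 - sqrt(3))


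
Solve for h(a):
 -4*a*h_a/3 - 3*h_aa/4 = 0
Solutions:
 h(a) = C1 + C2*erf(2*sqrt(2)*a/3)


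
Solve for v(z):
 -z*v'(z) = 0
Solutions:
 v(z) = C1


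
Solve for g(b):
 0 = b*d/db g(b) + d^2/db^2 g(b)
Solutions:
 g(b) = C1 + C2*erf(sqrt(2)*b/2)


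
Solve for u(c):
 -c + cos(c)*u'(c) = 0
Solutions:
 u(c) = C1 + Integral(c/cos(c), c)


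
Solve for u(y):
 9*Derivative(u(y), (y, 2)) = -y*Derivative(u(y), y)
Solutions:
 u(y) = C1 + C2*erf(sqrt(2)*y/6)


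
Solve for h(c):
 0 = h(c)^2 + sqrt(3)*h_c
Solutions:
 h(c) = 3/(C1 + sqrt(3)*c)


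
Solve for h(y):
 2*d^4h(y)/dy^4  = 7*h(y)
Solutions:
 h(y) = C1*exp(-2^(3/4)*7^(1/4)*y/2) + C2*exp(2^(3/4)*7^(1/4)*y/2) + C3*sin(2^(3/4)*7^(1/4)*y/2) + C4*cos(2^(3/4)*7^(1/4)*y/2)


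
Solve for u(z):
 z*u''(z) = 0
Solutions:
 u(z) = C1 + C2*z


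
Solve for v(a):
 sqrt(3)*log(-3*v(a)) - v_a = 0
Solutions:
 -sqrt(3)*Integral(1/(log(-_y) + log(3)), (_y, v(a)))/3 = C1 - a


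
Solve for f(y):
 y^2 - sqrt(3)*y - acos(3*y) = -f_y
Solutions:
 f(y) = C1 - y^3/3 + sqrt(3)*y^2/2 + y*acos(3*y) - sqrt(1 - 9*y^2)/3


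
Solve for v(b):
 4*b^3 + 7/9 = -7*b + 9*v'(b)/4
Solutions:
 v(b) = C1 + 4*b^4/9 + 14*b^2/9 + 28*b/81


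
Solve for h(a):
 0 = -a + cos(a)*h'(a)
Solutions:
 h(a) = C1 + Integral(a/cos(a), a)


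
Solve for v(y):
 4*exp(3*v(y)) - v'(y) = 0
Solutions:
 v(y) = log(-1/(C1 + 12*y))/3
 v(y) = log((-1/(C1 + 4*y))^(1/3)*(-3^(2/3) - 3*3^(1/6)*I)/6)
 v(y) = log((-1/(C1 + 4*y))^(1/3)*(-3^(2/3) + 3*3^(1/6)*I)/6)


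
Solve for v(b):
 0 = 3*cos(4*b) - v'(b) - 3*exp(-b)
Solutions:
 v(b) = C1 + 3*sin(4*b)/4 + 3*exp(-b)


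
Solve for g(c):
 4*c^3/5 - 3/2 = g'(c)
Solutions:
 g(c) = C1 + c^4/5 - 3*c/2


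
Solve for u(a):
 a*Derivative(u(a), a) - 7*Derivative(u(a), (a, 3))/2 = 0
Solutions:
 u(a) = C1 + Integral(C2*airyai(2^(1/3)*7^(2/3)*a/7) + C3*airybi(2^(1/3)*7^(2/3)*a/7), a)


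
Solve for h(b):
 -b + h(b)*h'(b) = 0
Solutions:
 h(b) = -sqrt(C1 + b^2)
 h(b) = sqrt(C1 + b^2)


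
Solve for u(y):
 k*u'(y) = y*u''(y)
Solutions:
 u(y) = C1 + y^(re(k) + 1)*(C2*sin(log(y)*Abs(im(k))) + C3*cos(log(y)*im(k)))


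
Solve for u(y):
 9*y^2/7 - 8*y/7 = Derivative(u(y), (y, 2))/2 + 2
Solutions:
 u(y) = C1 + C2*y + 3*y^4/14 - 8*y^3/21 - 2*y^2


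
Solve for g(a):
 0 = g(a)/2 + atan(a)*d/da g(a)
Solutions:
 g(a) = C1*exp(-Integral(1/atan(a), a)/2)


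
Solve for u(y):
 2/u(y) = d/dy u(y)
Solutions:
 u(y) = -sqrt(C1 + 4*y)
 u(y) = sqrt(C1 + 4*y)


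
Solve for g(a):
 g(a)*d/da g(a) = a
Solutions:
 g(a) = -sqrt(C1 + a^2)
 g(a) = sqrt(C1 + a^2)


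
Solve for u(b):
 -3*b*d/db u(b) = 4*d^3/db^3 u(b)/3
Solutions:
 u(b) = C1 + Integral(C2*airyai(-2^(1/3)*3^(2/3)*b/2) + C3*airybi(-2^(1/3)*3^(2/3)*b/2), b)


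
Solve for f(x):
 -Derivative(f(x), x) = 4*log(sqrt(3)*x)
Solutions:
 f(x) = C1 - 4*x*log(x) - x*log(9) + 4*x


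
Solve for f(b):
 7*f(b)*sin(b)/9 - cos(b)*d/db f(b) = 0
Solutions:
 f(b) = C1/cos(b)^(7/9)


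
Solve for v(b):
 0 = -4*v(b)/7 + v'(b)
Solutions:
 v(b) = C1*exp(4*b/7)


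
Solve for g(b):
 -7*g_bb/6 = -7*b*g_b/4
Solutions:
 g(b) = C1 + C2*erfi(sqrt(3)*b/2)


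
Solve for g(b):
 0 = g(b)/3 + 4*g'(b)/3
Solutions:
 g(b) = C1*exp(-b/4)


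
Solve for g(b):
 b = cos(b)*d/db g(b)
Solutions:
 g(b) = C1 + Integral(b/cos(b), b)


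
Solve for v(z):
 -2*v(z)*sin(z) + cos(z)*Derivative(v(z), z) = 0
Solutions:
 v(z) = C1/cos(z)^2


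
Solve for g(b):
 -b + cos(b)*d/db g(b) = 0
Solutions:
 g(b) = C1 + Integral(b/cos(b), b)


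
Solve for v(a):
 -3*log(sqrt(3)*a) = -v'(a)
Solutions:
 v(a) = C1 + 3*a*log(a) - 3*a + 3*a*log(3)/2


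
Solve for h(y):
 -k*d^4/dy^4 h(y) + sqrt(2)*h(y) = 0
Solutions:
 h(y) = C1*exp(-2^(1/8)*y*(1/k)^(1/4)) + C2*exp(2^(1/8)*y*(1/k)^(1/4)) + C3*exp(-2^(1/8)*I*y*(1/k)^(1/4)) + C4*exp(2^(1/8)*I*y*(1/k)^(1/4))


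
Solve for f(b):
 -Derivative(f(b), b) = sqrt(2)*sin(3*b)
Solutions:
 f(b) = C1 + sqrt(2)*cos(3*b)/3


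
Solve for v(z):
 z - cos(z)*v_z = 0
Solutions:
 v(z) = C1 + Integral(z/cos(z), z)


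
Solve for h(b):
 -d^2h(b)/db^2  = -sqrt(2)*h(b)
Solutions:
 h(b) = C1*exp(-2^(1/4)*b) + C2*exp(2^(1/4)*b)


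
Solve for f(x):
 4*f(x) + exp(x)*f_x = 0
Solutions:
 f(x) = C1*exp(4*exp(-x))


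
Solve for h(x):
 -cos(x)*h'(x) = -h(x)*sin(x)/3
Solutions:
 h(x) = C1/cos(x)^(1/3)


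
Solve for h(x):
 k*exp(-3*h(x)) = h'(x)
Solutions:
 h(x) = log(C1 + 3*k*x)/3
 h(x) = log((-3^(1/3) - 3^(5/6)*I)*(C1 + k*x)^(1/3)/2)
 h(x) = log((-3^(1/3) + 3^(5/6)*I)*(C1 + k*x)^(1/3)/2)


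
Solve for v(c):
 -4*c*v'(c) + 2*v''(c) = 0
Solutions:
 v(c) = C1 + C2*erfi(c)


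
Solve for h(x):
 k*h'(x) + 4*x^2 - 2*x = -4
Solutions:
 h(x) = C1 - 4*x^3/(3*k) + x^2/k - 4*x/k


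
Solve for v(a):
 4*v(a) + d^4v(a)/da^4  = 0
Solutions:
 v(a) = (C1*sin(a) + C2*cos(a))*exp(-a) + (C3*sin(a) + C4*cos(a))*exp(a)


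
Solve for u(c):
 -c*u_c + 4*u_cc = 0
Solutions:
 u(c) = C1 + C2*erfi(sqrt(2)*c/4)


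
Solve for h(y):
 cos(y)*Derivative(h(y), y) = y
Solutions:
 h(y) = C1 + Integral(y/cos(y), y)


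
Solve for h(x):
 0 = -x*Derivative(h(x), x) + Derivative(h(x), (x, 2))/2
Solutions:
 h(x) = C1 + C2*erfi(x)


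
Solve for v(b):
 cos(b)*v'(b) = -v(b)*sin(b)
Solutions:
 v(b) = C1*cos(b)


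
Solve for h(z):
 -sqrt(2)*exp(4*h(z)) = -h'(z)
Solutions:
 h(z) = log(-(-1/(C1 + 4*sqrt(2)*z))^(1/4))
 h(z) = log(-1/(C1 + 4*sqrt(2)*z))/4
 h(z) = log(-I*(-1/(C1 + 4*sqrt(2)*z))^(1/4))
 h(z) = log(I*(-1/(C1 + 4*sqrt(2)*z))^(1/4))


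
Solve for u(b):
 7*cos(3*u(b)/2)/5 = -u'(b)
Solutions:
 7*b/5 - log(sin(3*u(b)/2) - 1)/3 + log(sin(3*u(b)/2) + 1)/3 = C1


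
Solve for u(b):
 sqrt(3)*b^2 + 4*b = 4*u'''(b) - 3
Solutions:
 u(b) = C1 + C2*b + C3*b^2 + sqrt(3)*b^5/240 + b^4/24 + b^3/8


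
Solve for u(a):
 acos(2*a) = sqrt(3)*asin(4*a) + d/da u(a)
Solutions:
 u(a) = C1 + a*acos(2*a) - sqrt(1 - 4*a^2)/2 - sqrt(3)*(a*asin(4*a) + sqrt(1 - 16*a^2)/4)


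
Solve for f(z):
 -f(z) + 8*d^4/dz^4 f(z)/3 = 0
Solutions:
 f(z) = C1*exp(-6^(1/4)*z/2) + C2*exp(6^(1/4)*z/2) + C3*sin(6^(1/4)*z/2) + C4*cos(6^(1/4)*z/2)


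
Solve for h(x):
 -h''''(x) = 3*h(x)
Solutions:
 h(x) = (C1*sin(sqrt(2)*3^(1/4)*x/2) + C2*cos(sqrt(2)*3^(1/4)*x/2))*exp(-sqrt(2)*3^(1/4)*x/2) + (C3*sin(sqrt(2)*3^(1/4)*x/2) + C4*cos(sqrt(2)*3^(1/4)*x/2))*exp(sqrt(2)*3^(1/4)*x/2)


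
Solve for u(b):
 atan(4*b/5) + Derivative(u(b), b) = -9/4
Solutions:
 u(b) = C1 - b*atan(4*b/5) - 9*b/4 + 5*log(16*b^2 + 25)/8


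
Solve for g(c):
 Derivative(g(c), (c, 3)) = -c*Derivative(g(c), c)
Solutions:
 g(c) = C1 + Integral(C2*airyai(-c) + C3*airybi(-c), c)


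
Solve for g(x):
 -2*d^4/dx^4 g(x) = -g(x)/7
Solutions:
 g(x) = C1*exp(-14^(3/4)*x/14) + C2*exp(14^(3/4)*x/14) + C3*sin(14^(3/4)*x/14) + C4*cos(14^(3/4)*x/14)


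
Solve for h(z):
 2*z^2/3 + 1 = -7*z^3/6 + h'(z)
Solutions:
 h(z) = C1 + 7*z^4/24 + 2*z^3/9 + z


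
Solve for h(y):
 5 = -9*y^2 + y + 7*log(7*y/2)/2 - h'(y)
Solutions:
 h(y) = C1 - 3*y^3 + y^2/2 + 7*y*log(y)/2 - 17*y/2 - 4*y*log(2) + y*log(14)/2 + 3*y*log(7)


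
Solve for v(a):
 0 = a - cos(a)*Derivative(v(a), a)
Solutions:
 v(a) = C1 + Integral(a/cos(a), a)


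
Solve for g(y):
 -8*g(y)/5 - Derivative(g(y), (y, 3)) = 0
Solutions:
 g(y) = C3*exp(-2*5^(2/3)*y/5) + (C1*sin(sqrt(3)*5^(2/3)*y/5) + C2*cos(sqrt(3)*5^(2/3)*y/5))*exp(5^(2/3)*y/5)


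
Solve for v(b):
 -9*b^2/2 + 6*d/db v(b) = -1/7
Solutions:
 v(b) = C1 + b^3/4 - b/42


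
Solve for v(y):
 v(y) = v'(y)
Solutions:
 v(y) = C1*exp(y)


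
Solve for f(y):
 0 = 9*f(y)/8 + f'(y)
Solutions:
 f(y) = C1*exp(-9*y/8)


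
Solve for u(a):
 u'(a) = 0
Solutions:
 u(a) = C1


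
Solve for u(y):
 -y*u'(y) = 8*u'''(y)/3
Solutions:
 u(y) = C1 + Integral(C2*airyai(-3^(1/3)*y/2) + C3*airybi(-3^(1/3)*y/2), y)


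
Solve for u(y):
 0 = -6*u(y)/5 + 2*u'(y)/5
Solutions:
 u(y) = C1*exp(3*y)


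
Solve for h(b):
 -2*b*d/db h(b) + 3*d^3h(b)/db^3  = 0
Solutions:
 h(b) = C1 + Integral(C2*airyai(2^(1/3)*3^(2/3)*b/3) + C3*airybi(2^(1/3)*3^(2/3)*b/3), b)


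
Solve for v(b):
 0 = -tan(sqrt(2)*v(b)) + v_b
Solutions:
 v(b) = sqrt(2)*(pi - asin(C1*exp(sqrt(2)*b)))/2
 v(b) = sqrt(2)*asin(C1*exp(sqrt(2)*b))/2


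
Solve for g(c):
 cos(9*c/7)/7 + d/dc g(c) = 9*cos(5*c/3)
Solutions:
 g(c) = C1 - sin(9*c/7)/9 + 27*sin(5*c/3)/5


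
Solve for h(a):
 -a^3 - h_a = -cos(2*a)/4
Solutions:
 h(a) = C1 - a^4/4 + sin(2*a)/8


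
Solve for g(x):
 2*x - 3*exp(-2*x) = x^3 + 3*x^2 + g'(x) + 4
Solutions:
 g(x) = C1 - x^4/4 - x^3 + x^2 - 4*x + 3*exp(-2*x)/2


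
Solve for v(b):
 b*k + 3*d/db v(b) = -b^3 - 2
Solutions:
 v(b) = C1 - b^4/12 - b^2*k/6 - 2*b/3


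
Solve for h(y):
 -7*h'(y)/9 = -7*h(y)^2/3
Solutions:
 h(y) = -1/(C1 + 3*y)


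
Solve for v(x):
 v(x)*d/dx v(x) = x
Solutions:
 v(x) = -sqrt(C1 + x^2)
 v(x) = sqrt(C1 + x^2)


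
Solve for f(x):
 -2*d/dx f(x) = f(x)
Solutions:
 f(x) = C1*exp(-x/2)


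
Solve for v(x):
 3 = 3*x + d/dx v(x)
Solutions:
 v(x) = C1 - 3*x^2/2 + 3*x


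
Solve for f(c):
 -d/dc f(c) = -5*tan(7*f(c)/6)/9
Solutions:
 f(c) = -6*asin(C1*exp(35*c/54))/7 + 6*pi/7
 f(c) = 6*asin(C1*exp(35*c/54))/7


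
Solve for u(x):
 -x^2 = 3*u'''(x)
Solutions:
 u(x) = C1 + C2*x + C3*x^2 - x^5/180


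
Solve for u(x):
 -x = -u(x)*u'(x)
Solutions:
 u(x) = -sqrt(C1 + x^2)
 u(x) = sqrt(C1 + x^2)


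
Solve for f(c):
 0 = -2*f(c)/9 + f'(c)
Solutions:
 f(c) = C1*exp(2*c/9)


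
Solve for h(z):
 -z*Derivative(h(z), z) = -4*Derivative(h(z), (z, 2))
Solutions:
 h(z) = C1 + C2*erfi(sqrt(2)*z/4)


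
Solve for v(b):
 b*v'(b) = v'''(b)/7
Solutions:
 v(b) = C1 + Integral(C2*airyai(7^(1/3)*b) + C3*airybi(7^(1/3)*b), b)


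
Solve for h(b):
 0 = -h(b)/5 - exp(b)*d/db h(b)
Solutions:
 h(b) = C1*exp(exp(-b)/5)


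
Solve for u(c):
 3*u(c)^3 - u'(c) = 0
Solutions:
 u(c) = -sqrt(2)*sqrt(-1/(C1 + 3*c))/2
 u(c) = sqrt(2)*sqrt(-1/(C1 + 3*c))/2


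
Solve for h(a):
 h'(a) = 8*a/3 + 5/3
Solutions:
 h(a) = C1 + 4*a^2/3 + 5*a/3


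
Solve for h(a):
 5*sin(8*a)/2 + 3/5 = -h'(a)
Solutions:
 h(a) = C1 - 3*a/5 + 5*cos(8*a)/16


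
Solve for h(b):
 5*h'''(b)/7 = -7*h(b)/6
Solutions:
 h(b) = C3*exp(-210^(2/3)*b/30) + (C1*sin(3^(1/6)*70^(2/3)*b/20) + C2*cos(3^(1/6)*70^(2/3)*b/20))*exp(210^(2/3)*b/60)


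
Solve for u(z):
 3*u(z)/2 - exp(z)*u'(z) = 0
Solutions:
 u(z) = C1*exp(-3*exp(-z)/2)


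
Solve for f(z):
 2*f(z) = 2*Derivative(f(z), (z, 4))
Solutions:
 f(z) = C1*exp(-z) + C2*exp(z) + C3*sin(z) + C4*cos(z)


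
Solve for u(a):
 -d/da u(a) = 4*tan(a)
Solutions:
 u(a) = C1 + 4*log(cos(a))


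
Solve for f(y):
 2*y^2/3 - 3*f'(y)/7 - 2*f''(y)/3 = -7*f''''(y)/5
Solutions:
 f(y) = C1 + C2*exp(-y*(4*5^(2/3)*98^(1/3)/(sqrt(5441) + 81)^(1/3) + 140^(1/3)*(sqrt(5441) + 81)^(1/3))/84)*sin(sqrt(3)*y*(-140^(1/3)*(sqrt(5441) + 81)^(1/3) + 4*5^(2/3)*98^(1/3)/(sqrt(5441) + 81)^(1/3))/84) + C3*exp(-y*(4*5^(2/3)*98^(1/3)/(sqrt(5441) + 81)^(1/3) + 140^(1/3)*(sqrt(5441) + 81)^(1/3))/84)*cos(sqrt(3)*y*(-140^(1/3)*(sqrt(5441) + 81)^(1/3) + 4*5^(2/3)*98^(1/3)/(sqrt(5441) + 81)^(1/3))/84) + C4*exp(y*(4*5^(2/3)*98^(1/3)/(sqrt(5441) + 81)^(1/3) + 140^(1/3)*(sqrt(5441) + 81)^(1/3))/42) + 14*y^3/27 - 196*y^2/81 + 5488*y/729
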